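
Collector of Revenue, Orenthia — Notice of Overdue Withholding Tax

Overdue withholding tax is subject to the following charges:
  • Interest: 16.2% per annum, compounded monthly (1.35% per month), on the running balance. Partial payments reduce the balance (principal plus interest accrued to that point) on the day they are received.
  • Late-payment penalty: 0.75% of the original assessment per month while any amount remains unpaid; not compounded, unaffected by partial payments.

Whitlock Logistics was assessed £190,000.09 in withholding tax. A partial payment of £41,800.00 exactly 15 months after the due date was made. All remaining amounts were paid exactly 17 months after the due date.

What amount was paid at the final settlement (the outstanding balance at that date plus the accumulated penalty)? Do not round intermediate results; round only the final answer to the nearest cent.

Balance at month 15: £190,000.0900 × (1 + 0.0135)^15 = £232,332.5730…
After £41,800.00 payment: £232,332.5730… − £41,800.00 = £190,532.5730…
Balance at month 17: £190,532.5730… × (1 + 0.0135)^2 = £195,711.6770…
Penalty: 17 × 0.75% × £190,000.09 = £24,225.01…
Final settlement = outstanding balance + penalty = £195,711.6770… + £24,225.01… = £219,936.69

£219,936.69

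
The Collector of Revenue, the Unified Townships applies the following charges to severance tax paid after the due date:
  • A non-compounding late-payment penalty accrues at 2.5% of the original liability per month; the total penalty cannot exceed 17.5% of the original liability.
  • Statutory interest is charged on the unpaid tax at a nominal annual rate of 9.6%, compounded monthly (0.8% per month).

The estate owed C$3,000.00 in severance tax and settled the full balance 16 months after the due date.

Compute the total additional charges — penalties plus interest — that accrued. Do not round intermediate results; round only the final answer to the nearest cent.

C$932.92

Penalty (uncapped): 16 × 2.5% × C$3,000.00 = C$1,200.00; cap = 17.5% × C$3,000.00 = C$525.00 → penalty = C$525.00
Interest: C$3,000.00 × ((1 + 0.008)^16 − 1) = C$3,000.00 × 0.1359743… = C$407.9230…
Penalties + interest = C$525.0000 + C$407.9230… = C$932.92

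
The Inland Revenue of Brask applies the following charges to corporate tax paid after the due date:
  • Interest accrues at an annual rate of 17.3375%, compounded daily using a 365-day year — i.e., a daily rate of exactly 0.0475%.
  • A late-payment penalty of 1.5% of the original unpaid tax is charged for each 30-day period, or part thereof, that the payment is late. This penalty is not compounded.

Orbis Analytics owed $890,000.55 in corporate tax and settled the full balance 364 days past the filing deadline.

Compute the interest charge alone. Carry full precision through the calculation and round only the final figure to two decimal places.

$167,941.70

Interest: $890,000.55 × ((1 + 0.000475)^364 − 1) = $890,000.55 × 0.18869843… = $167,941.7033…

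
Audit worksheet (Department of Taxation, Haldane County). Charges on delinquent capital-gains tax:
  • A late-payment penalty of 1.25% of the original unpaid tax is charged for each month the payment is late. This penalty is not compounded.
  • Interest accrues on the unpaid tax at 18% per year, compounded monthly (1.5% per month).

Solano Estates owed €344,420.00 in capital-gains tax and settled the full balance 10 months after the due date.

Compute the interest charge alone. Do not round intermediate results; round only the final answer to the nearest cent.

€55,293.47

Interest: €344,420.00 × ((1 + 0.015)^10 − 1) = €344,420.00 × 0.1605408… = €55,293.4710…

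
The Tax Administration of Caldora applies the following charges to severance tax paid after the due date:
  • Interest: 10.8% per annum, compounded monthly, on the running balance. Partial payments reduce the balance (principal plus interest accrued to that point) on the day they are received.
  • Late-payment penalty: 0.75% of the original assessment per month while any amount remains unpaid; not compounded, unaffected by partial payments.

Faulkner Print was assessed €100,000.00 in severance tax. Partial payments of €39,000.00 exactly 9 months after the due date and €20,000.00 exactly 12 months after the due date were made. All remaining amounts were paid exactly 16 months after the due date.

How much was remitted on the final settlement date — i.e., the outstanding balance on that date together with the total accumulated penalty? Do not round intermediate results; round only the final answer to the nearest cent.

€65,159.92

Monthly rate = 10.8% ÷ 12 = 0.9%
Balance at month 9: €100,000.0000 × (1 + 0.009)^9 = €108,397.8070…
After €39,000.00 payment: €108,397.8070… − €39,000.00 = €69,397.8070…
Balance at month 12: €69,397.8070… × (1 + 0.009)^3 = €71,288.4621…
After €20,000.00 payment: €71,288.4621… − €20,000.00 = €51,288.4621…
Balance at month 16: €51,288.4621… × (1 + 0.009)^4 = €53,159.9228…
Penalty: 16 × 0.75% × €100,000.00 = €12,000.00
Final settlement = outstanding balance + penalty = €53,159.9228… + €12,000.00 = €65,159.92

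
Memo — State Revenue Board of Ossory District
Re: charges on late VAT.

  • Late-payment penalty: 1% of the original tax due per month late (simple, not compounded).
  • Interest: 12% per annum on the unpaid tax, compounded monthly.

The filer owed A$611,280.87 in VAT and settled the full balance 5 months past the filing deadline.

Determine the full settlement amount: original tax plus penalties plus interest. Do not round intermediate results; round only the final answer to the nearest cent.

Late-payment penalty: 5 × 1% × A$611,280.87 = A$30,564.04…
Interest (12%/yr ÷ 12 = 1%/month): A$611,280.87 × ((1 + 0.01)^5 − 1) = A$31,181.4678…
Total = A$611,280.87 + A$30,564.0435 + A$31,181.4678… = A$673,026.38

A$673,026.38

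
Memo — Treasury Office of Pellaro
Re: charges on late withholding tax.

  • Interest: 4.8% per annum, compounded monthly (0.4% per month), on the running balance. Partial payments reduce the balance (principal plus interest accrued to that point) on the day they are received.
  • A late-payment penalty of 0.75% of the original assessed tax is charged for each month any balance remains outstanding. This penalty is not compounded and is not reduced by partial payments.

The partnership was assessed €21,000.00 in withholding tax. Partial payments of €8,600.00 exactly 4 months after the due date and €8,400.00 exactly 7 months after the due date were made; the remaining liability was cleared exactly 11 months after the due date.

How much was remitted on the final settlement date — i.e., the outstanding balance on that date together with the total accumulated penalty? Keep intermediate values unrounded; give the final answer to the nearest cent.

€6,296.29

Balance at month 4: €21,000.0000 × (1 + 0.004)^4 = €21,338.0214…
After €8,600.00 payment: €21,338.0214… − €8,600.00 = €12,738.0214…
Balance at month 7: €12,738.0214… × (1 + 0.004)^3 = €12,891.4899…
After €8,400.00 payment: €12,891.4899… − €8,400.00 = €4,491.4899…
Balance at month 11: €4,491.4899… × (1 + 0.004)^4 = €4,563.7861…
Penalty: 11 × 0.75% × €21,000.00 = €1,732.50
Final settlement = outstanding balance + penalty = €4,563.7861… + €1,732.50 = €6,296.29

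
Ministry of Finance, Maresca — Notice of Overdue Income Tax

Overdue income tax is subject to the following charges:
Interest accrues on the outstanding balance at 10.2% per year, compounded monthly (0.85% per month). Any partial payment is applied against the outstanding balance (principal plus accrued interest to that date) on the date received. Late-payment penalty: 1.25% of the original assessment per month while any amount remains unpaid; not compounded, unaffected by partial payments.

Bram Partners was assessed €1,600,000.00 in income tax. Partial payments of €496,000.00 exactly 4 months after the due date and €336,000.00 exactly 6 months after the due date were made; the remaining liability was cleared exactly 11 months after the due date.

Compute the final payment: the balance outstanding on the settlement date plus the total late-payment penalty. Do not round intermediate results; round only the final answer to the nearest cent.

Balance at month 4: €1,600,000.0000 × (1 + 0.0085)^4 = €1,655,097.5388…
After €496,000.00 payment: €1,655,097.5388… − €496,000.00 = €1,159,097.5388…
Balance at month 6: €1,159,097.5388… × (1 + 0.0085)^2 = €1,178,885.9417…
After €336,000.00 payment: €1,178,885.9417… − €336,000.00 = €842,885.9417…
Balance at month 11: €842,885.9417… × (1 + 0.0085)^5 = €879,322.7777…
Penalty: 11 × 1.25% × €1,600,000.00 = €220,000.00
Final settlement = outstanding balance + penalty = €879,322.7777… + €220,000.00 = €1,099,322.78

€1,099,322.78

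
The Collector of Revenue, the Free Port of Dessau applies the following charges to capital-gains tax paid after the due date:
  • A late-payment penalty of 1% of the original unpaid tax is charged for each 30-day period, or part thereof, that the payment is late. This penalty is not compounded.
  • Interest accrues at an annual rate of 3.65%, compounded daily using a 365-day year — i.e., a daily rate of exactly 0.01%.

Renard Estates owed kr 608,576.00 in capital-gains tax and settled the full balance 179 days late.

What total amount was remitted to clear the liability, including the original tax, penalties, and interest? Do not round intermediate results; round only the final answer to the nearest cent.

Penalty periods: ⌈179/30⌉ = 6; penalty = 6 × 1% × kr 608,576.00 = kr 36,514.56
Interest: kr 608,576.00 × ((1 + 0.0001)^179 − 1) = kr 608,576.00 × 0.01806025… = kr 10,991.0372…
Total = kr 608,576.00 + kr 36,514.5600 + kr 10,991.0372… = kr 656,081.60

kr 656,081.60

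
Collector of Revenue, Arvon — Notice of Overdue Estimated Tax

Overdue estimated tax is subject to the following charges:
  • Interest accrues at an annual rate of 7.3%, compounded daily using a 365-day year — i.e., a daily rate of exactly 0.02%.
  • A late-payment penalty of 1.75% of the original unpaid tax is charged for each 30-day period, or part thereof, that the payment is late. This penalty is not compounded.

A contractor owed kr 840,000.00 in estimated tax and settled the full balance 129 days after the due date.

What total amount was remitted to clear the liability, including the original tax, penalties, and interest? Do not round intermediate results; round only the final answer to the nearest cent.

kr 935,451.77

Penalty periods: ⌈129/30⌉ = 5; penalty = 5 × 1.75% × kr 840,000.00 = kr 73,500.00
Interest: kr 840,000.00 × ((1 + 0.0002)^129 − 1) = kr 840,000.00 × 0.02613305… = kr 21,951.7651…
Total = kr 840,000.00 + kr 73,500.0000 + kr 21,951.7651… = kr 935,451.77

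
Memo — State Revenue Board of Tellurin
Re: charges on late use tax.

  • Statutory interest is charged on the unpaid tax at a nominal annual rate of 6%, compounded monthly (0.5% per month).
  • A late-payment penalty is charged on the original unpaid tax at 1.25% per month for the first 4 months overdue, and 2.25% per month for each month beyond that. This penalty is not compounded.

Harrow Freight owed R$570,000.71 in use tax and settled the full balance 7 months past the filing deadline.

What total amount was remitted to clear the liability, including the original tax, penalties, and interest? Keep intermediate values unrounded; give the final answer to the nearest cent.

R$657,227.57

Penalty, months 1–4: 4 × 1.25% × R$570,000.71 = R$28,500.04…
Penalty, months 5–7: 3 × 2.25% × R$570,000.71 = R$38,475.05…
Interest: R$570,000.71 × ((1 + 0.005)^7 − 1) = R$570,000.71 × 0.0355294… = R$20,251.7815…
Total = R$570,000.71 + R$66,975.0834… + R$20,251.7815… = R$657,227.57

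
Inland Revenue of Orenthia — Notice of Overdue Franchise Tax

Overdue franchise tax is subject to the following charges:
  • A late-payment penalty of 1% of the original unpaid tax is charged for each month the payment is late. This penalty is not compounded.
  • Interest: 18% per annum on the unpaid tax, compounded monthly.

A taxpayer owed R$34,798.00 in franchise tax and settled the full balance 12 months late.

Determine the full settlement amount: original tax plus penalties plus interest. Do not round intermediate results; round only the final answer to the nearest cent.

Late-payment penalty: 12 × 1% × R$34,798.00 = R$4,175.76
Interest (18%/yr ÷ 12 = 1.5%/month): R$34,798.00 × ((1 + 0.015)^12 − 1) = R$6,807.1211…
Total = R$34,798.00 + R$4,175.7600 + R$6,807.1211… = R$45,780.88

R$45,780.88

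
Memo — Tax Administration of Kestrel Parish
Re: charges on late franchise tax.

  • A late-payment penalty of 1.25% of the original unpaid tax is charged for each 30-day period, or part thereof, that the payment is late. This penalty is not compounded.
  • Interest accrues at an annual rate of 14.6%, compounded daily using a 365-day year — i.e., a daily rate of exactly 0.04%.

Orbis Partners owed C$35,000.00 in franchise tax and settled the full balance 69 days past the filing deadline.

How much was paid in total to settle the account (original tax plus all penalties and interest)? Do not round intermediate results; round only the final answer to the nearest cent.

Penalty periods: ⌈69/30⌉ = 3; penalty = 3 × 1.25% × C$35,000.00 = C$1,312.50
Interest: C$35,000.00 × ((1 + 0.0004)^69 − 1) = C$35,000.00 × 0.02797874… = C$979.2557…
Total = C$35,000.00 + C$1,312.5000 + C$979.2557… = C$37,291.76

C$37,291.76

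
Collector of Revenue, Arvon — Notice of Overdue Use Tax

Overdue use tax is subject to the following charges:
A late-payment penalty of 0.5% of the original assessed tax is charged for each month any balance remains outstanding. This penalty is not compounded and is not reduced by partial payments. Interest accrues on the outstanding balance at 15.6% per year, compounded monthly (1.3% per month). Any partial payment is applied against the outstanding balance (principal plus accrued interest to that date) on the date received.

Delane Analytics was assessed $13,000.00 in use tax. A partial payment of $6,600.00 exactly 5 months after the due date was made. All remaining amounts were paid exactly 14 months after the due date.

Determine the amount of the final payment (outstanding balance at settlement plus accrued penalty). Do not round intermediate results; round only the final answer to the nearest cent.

Balance at month 5: $13,000.0000 × (1 + 0.013)^5 = $13,867.2575…
After $6,600.00 payment: $13,867.2575… − $6,600.00 = $7,267.2575…
Balance at month 14: $7,267.2575… × (1 + 0.013)^9 = $8,163.1082…
Penalty: 14 × 0.5% × $13,000.00 = $910.00
Final settlement = outstanding balance + penalty = $8,163.1082… + $910.00 = $9,073.11

$9,073.11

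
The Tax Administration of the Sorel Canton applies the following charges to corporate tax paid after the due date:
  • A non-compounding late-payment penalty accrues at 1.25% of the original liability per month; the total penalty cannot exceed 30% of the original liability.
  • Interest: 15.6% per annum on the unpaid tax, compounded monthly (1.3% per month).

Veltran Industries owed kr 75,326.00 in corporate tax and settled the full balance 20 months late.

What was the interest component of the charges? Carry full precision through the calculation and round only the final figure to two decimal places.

Interest: kr 75,326.00 × ((1 + 0.013)^20 − 1) = kr 75,326.00 × 0.2947589… = kr 22,203.0094…

kr 22,203.01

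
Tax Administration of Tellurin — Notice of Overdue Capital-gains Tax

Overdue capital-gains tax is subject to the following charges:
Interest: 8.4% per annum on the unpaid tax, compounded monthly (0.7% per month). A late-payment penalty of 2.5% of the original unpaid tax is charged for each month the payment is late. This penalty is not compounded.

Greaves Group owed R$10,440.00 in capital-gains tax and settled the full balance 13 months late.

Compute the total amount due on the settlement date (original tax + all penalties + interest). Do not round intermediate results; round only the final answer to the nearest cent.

Late-payment penalty: 13 × 2.5% × R$10,440.00 = R$3,393.00
Interest: R$10,440.00 × ((1 + 0.007)^13 − 1) = R$10,440.00 × 0.0949218… = R$990.9840…
Total = R$10,440.00 + R$3,393.0000 + R$990.9840… = R$14,823.98

R$14,823.98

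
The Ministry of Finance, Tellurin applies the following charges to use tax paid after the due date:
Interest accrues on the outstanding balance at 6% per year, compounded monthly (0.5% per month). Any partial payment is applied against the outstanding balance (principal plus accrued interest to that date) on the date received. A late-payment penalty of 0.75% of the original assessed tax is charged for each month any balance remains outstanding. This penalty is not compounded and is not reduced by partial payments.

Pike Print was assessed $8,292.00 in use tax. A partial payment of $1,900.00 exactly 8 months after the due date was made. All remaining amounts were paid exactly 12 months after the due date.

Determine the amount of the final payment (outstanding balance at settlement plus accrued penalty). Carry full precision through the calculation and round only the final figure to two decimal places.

Balance at month 8: $8,292.0000 × (1 + 0.005)^8 = $8,629.5428…
After $1,900.00 payment: $8,629.5428… − $1,900.00 = $6,729.5428…
Balance at month 12: $6,729.5428… × (1 + 0.005)^4 = $6,865.1465…
Penalty: 12 × 0.75% × $8,292.00 = $746.28
Final settlement = outstanding balance + penalty = $6,865.1465… + $746.28 = $7,611.43

$7,611.43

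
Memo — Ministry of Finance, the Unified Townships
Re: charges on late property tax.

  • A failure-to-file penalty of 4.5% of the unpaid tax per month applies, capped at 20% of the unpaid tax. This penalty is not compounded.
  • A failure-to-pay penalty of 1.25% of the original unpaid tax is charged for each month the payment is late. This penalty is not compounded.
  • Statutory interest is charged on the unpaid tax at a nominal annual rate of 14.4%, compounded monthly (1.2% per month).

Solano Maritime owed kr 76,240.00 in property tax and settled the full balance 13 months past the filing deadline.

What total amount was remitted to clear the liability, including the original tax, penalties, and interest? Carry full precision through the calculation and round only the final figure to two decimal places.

kr 116,665.60

Failure-to-file: 13 × 4.5% × kr 76,240.00 = kr 44,600.40, capped at 20% × kr 76,240.00 = kr 15,248.00
Failure-to-pay penalty: 13 × 1.25% × kr 76,240.00 = kr 12,389.00
Interest: kr 76,240.00 × ((1 + 0.012)^13 − 1) = kr 76,240.00 × 0.1677414… = kr 12,788.6013…
Total = kr 76,240.00 + kr 27,637.0000 + kr 12,788.6013… = kr 116,665.60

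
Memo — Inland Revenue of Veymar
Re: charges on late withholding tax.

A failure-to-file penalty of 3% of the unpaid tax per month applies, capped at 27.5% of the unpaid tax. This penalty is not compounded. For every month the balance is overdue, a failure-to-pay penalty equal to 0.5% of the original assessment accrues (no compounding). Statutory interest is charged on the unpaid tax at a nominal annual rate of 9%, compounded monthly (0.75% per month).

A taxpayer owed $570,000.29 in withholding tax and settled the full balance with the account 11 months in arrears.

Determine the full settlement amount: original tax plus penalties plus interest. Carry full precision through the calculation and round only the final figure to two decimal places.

$806,929.13

Failure-to-file: 11 × 3% × $570,000.29 = $188,100.10…, capped at 27.5% × $570,000.29 = $156,750.08…
Failure-to-pay penalty: 11 × 0.5% × $570,000.29 = $31,350.02…
Interest: $570,000.29 × ((1 + 0.0075)^11 − 1) = $570,000.29 × 0.0856644… = $48,828.7411…
Total = $570,000.29 + $188,100.0957 + $48,828.7411… = $806,929.13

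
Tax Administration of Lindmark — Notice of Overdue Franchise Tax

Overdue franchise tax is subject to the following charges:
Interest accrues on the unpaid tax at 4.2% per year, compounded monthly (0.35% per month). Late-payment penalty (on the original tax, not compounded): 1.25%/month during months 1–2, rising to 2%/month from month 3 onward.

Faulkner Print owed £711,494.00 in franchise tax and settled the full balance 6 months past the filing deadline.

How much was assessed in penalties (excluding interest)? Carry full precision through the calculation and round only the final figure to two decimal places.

Penalty, months 1–2: 2 × 1.25% × £711,494.00 = £17,787.35
Penalty, months 3–6: 4 × 2% × £711,494.00 = £56,919.52
Total penalty = £17,787.35 + £56,919.52 = £74,706.87

£74,706.87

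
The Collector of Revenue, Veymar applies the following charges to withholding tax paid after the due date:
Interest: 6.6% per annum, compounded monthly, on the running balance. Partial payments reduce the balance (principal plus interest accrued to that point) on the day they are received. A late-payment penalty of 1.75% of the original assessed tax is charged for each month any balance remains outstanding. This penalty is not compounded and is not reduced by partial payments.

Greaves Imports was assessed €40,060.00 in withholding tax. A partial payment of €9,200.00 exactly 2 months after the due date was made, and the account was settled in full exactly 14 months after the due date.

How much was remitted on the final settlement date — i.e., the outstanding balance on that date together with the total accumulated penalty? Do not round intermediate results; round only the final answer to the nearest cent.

Monthly rate = 6.6% ÷ 12 = 0.55%
Balance at month 2: €40,060.0000 × (1 + 0.0055)^2 = €40,501.8718…
After €9,200.00 payment: €40,501.8718… − €9,200.00 = €31,301.8718…
Balance at month 14: €31,301.8718… × (1 + 0.0055)^12 = €33,431.4496…
Penalty: 14 × 1.75% × €40,060.00 = €9,814.70
Final settlement = outstanding balance + penalty = €33,431.4496… + €9,814.70 = €43,246.15

€43,246.15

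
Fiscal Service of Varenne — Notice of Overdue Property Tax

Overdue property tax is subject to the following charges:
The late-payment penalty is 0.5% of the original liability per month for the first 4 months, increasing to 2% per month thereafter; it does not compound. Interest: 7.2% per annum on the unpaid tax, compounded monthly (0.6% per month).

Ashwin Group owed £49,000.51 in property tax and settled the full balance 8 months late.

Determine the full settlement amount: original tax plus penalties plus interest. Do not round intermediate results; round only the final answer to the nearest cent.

£56,302.58

Penalty, months 1–4: 4 × 0.5% × £49,000.51 = £980.01…
Penalty, months 5–8: 4 × 2% × £49,000.51 = £3,920.04…
Interest: £49,000.51 × ((1 + 0.006)^8 − 1) = £49,000.51 × 0.0490202… = £2,402.0142…
Total = £49,000.51 + £4,900.0510 + £2,402.0142… = £56,302.58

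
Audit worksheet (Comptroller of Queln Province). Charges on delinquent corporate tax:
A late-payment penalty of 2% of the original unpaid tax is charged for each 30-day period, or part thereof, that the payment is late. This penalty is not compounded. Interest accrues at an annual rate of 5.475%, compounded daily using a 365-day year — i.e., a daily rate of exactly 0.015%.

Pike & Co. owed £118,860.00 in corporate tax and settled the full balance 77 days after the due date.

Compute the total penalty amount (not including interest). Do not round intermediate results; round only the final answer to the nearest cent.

Penalty periods: ⌈77/30⌉ = 3; penalty = 3 × 2% × £118,860.00 = £7,131.60

£7,131.60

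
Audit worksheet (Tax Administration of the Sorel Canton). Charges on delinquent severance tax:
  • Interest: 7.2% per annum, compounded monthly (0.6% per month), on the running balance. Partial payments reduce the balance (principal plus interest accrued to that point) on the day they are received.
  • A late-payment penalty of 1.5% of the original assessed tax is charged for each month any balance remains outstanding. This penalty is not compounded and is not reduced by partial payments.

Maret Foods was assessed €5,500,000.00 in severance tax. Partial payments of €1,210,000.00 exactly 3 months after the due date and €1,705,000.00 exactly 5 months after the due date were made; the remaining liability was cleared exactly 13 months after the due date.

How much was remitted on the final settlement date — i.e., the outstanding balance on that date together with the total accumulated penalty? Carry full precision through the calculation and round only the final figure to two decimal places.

€3,944,117.61

Balance at month 3: €5,500,000.0000 × (1 + 0.006)^3 = €5,599,595.1880
After €1,210,000.00 payment: €5,599,595.1880 − €1,210,000.00 = €4,389,595.1880
Balance at month 5: €4,389,595.1880 × (1 + 0.006)^2 = €4,442,428.3557…
After €1,705,000.00 payment: €4,442,428.3557… − €1,705,000.00 = €2,737,428.3557…
Balance at month 13: €2,737,428.3557… × (1 + 0.006)^8 = €2,871,617.6060…
Penalty: 13 × 1.5% × €5,500,000.00 = €1,072,500.00
Final settlement = outstanding balance + penalty = €2,871,617.6060… + €1,072,500.00 = €3,944,117.61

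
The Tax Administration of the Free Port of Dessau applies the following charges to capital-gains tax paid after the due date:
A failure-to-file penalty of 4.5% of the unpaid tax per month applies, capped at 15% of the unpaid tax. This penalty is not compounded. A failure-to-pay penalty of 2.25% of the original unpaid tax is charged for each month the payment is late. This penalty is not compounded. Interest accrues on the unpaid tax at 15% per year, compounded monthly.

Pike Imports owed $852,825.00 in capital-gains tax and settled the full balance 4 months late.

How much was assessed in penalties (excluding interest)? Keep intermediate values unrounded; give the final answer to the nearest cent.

Failure-to-file: 4 × 4.5% × $852,825.00 = $153,508.50, capped at 15% × $852,825.00 = $127,923.75
Failure-to-pay penalty: 4 × 2.25% × $852,825.00 = $76,754.25
Total penalty = $127,923.75 + $76,754.25 = $204,678.00

$204,678.00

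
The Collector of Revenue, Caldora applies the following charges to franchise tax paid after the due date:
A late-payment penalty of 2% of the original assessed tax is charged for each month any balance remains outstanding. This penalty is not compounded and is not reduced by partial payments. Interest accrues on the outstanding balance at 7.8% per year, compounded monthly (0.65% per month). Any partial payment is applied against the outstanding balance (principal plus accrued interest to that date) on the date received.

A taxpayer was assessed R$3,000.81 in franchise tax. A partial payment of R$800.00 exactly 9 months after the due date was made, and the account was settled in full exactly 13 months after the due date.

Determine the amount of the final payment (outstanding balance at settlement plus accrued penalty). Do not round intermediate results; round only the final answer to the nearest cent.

Balance at month 9: R$3,000.8100 × (1 + 0.0065)^9 = R$3,180.9915…
After R$800.00 payment: R$3,180.9915… − R$800.00 = R$2,380.9915…
Balance at month 13: R$2,380.9915… × (1 + 0.0065)^4 = R$2,443.5035…
Penalty: 13 × 2% × R$3,000.81 = R$780.21…
Final settlement = outstanding balance + penalty = R$2,443.5035… + R$780.21… = R$3,223.71

R$3,223.71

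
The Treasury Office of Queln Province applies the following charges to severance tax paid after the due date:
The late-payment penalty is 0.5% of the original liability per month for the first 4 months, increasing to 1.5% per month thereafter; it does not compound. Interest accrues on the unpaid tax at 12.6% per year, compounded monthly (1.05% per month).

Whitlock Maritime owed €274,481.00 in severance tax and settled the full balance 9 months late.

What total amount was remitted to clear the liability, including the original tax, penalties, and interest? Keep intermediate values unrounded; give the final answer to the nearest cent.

Penalty, months 1–4: 4 × 0.5% × €274,481.00 = €5,489.62
Penalty, months 5–9: 5 × 1.5% × €274,481.00 = €20,586.08…
Interest: €274,481.00 × ((1 + 0.0105)^9 − 1) = €274,481.00 × 0.0985678… = €27,054.9851…
Total = €274,481.00 + €26,075.6950 + €27,054.9851… = €327,611.68

€327,611.68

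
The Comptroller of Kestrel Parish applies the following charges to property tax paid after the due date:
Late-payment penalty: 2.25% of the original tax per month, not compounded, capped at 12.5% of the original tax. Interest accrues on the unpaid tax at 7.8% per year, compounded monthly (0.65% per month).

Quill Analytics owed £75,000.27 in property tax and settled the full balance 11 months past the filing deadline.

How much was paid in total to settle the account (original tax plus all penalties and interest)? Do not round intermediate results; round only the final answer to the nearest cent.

£89,915.55

Penalty (uncapped): 11 × 2.25% × £75,000.27 = £18,562.57…; cap = 12.5% × £75,000.27 = £9,375.03… → penalty = £9,375.03…
Interest: £75,000.27 × ((1 + 0.0065)^11 − 1) = £75,000.27 × 0.0738697… = £5,540.2443…
Total = £75,000.27 + £9,375.0338… + £5,540.2443… = £89,915.55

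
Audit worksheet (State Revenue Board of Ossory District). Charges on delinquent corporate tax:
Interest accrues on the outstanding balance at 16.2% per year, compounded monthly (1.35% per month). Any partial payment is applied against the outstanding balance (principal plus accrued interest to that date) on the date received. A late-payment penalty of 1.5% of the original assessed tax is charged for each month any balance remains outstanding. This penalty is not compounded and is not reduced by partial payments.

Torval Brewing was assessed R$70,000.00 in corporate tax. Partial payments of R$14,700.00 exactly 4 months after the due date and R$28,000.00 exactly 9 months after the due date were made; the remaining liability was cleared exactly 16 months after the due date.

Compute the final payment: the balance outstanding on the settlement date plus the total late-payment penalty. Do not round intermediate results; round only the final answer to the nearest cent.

R$55,529.69

Balance at month 4: R$70,000.0000 × (1 + 0.0135)^4 = R$73,857.2362…
After R$14,700.00 payment: R$73,857.2362… − R$14,700.00 = R$59,157.2362…
Balance at month 9: R$59,157.2362… × (1 + 0.0135)^5 = R$63,259.6291…
After R$28,000.00 payment: R$63,259.6291… − R$28,000.00 = R$35,259.6291…
Balance at month 16: R$35,259.6291… × (1 + 0.0135)^7 = R$38,729.6891…
Penalty: 16 × 1.5% × R$70,000.00 = R$16,800.00
Final settlement = outstanding balance + penalty = R$38,729.6891… + R$16,800.00 = R$55,529.69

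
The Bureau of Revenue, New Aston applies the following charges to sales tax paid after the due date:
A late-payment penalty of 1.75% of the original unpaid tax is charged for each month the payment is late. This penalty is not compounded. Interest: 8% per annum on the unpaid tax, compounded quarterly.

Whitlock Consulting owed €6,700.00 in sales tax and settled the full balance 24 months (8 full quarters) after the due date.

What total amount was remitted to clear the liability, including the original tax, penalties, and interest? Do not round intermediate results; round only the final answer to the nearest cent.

Late-payment penalty = 1.75% × €6,700.00 × 24 mo = €2,814.00
Interest (8%/yr ÷ 4 = 2%/quarter): €6,700.00 × ((1 + 0.02)^8 − 1) = €1,150.1179…
Total = €6,700.00 + €2,814.0000 + €1,150.1179… = €10,664.12

€10,664.12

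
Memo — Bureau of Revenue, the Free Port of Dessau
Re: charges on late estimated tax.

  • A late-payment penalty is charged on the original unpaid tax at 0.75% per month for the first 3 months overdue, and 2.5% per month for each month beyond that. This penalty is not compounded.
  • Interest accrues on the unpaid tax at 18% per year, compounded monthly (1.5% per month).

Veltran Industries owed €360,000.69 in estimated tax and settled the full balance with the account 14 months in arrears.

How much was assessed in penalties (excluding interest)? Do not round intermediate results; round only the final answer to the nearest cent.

€107,100.21

Penalty, months 1–3: 3 × 0.75% × €360,000.69 = €8,100.02…
Penalty, months 4–14: 11 × 2.5% × €360,000.69 = €99,000.19…
Total penalty = €8,100.02… + €99,000.19… = €107,100.21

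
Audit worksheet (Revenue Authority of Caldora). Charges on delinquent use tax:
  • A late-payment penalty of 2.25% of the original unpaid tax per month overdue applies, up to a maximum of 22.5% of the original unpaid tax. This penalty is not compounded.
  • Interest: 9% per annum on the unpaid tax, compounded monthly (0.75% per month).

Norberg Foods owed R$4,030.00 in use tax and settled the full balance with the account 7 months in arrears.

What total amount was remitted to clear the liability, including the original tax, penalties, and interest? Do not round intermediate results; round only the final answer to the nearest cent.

R$4,881.12

Penalty: 7 × 2.25% × R$4,030.00 = R$634.73… (below the 22.5% cap of R$906.75)
Interest: R$4,030.00 × ((1 + 0.0075)^7 − 1) = R$4,030.00 × 0.0536961… = R$216.3954…
Total = R$4,030.00 + R$634.7250 + R$216.3954… = R$4,881.12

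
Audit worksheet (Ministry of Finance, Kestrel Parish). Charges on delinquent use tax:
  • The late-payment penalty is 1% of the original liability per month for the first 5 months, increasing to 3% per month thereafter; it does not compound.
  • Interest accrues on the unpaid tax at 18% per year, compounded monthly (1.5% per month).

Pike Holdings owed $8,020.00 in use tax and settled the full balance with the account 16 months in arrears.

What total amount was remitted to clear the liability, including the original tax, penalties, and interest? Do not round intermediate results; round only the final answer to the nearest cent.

Penalty, months 1–5: 5 × 1% × $8,020.00 = $401.00
Penalty, months 6–16: 11 × 3% × $8,020.00 = $2,646.60
Interest: $8,020.00 × ((1 + 0.015)^16 − 1) = $8,020.00 × 0.2689855… = $2,157.2641…
Total = $8,020.00 + $3,047.6000 + $2,157.2641… = $13,224.86

$13,224.86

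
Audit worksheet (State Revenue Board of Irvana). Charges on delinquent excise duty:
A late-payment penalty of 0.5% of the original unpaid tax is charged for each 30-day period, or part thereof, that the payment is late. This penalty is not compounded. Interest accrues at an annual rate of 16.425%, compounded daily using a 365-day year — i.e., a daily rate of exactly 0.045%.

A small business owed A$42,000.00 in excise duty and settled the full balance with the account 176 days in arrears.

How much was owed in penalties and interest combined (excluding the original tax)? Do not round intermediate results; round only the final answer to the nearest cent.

A$4,720.86

Penalty periods: ⌈176/30⌉ = 6; penalty = 6 × 0.5% × A$42,000.00 = A$1,260.00
Interest: A$42,000.00 × ((1 + 0.00045)^176 − 1) = A$42,000.00 × 0.08240150… = A$3,460.8631…
Penalties + interest = A$1,260.0000 + A$3,460.8631… = A$4,720.86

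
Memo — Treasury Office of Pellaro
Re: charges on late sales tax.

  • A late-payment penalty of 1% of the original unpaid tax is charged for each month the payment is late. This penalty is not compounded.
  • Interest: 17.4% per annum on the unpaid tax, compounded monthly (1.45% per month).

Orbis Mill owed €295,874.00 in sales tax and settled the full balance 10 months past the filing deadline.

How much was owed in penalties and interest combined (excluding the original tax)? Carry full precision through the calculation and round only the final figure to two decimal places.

€75,399.50

Late-payment penalty: 10 × 1% × €295,874.00 = €29,587.40
Interest: €295,874.00 × ((1 + 0.0145)^10 − 1) = €295,874.00 × 0.1548365… = €45,812.1039…
Penalties + interest = €29,587.4000 + €45,812.1039… = €75,399.50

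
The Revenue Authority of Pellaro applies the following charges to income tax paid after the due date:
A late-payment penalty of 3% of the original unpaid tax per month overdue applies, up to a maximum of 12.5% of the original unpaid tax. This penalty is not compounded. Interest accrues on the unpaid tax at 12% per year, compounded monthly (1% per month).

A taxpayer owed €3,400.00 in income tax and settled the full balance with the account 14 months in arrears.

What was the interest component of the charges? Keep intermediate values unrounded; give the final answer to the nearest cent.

Interest: €3,400.00 × ((1 + 0.01)^14 − 1) = €3,400.00 × 0.1494742… = €508.2123…

€508.21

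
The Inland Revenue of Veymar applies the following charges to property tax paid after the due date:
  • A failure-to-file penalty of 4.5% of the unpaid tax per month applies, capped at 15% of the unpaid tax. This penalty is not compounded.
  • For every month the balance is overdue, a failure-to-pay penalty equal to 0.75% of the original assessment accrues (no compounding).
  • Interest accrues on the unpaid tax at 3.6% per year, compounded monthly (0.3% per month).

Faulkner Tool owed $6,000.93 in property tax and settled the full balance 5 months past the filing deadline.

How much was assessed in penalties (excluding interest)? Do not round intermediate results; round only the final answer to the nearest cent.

Failure-to-file: 5 × 4.5% × $6,000.93 = $1,350.21…, capped at 15% × $6,000.93 = $900.14…
Failure-to-pay penalty: 5 × 0.75% × $6,000.93 = $225.03…
Total penalty = $900.14… + $225.03… = $1,125.17

$1,125.17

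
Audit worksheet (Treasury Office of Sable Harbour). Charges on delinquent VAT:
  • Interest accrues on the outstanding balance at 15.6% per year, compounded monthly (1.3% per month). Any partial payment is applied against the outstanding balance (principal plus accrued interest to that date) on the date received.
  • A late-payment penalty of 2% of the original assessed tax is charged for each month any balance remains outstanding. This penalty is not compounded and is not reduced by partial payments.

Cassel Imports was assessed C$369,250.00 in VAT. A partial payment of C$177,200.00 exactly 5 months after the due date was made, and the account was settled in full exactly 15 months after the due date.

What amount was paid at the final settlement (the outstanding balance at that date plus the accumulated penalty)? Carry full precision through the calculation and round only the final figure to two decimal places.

Balance at month 5: C$369,250.0000 × (1 + 0.013)^5 = C$393,883.4478…
After C$177,200.00 payment: C$393,883.4478… − C$177,200.00 = C$216,683.4478…
Balance at month 15: C$216,683.4478… × (1 + 0.013)^10 = C$246,558.6202…
Penalty: 15 × 2% × C$369,250.00 = C$110,775.00
Final settlement = outstanding balance + penalty = C$246,558.6202… + C$110,775.00 = C$357,333.62

C$357,333.62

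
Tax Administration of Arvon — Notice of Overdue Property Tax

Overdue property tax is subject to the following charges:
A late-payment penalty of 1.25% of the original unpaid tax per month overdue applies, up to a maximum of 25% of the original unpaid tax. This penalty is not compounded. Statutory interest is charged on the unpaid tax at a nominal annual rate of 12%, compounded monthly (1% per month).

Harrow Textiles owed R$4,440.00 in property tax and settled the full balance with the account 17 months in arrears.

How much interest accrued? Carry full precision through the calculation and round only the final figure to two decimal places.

Interest: R$4,440.00 × ((1 + 0.01)^17 − 1) = R$4,440.00 × 0.1843044… = R$818.3117…

R$818.31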